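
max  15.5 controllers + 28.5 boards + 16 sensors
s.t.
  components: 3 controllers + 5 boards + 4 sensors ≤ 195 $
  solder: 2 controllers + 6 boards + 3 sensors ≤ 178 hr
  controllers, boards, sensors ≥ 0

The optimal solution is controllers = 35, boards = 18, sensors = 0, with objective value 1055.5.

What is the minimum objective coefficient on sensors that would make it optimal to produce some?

At the optimum: components uses 195 of 195 (binding); solder uses 178 of 178 (binding).
The binding rows give the dual system: 3·y_components + 2·y_solder = 15.5 and 5·y_components + 6·y_solder = 28.5.
This yields shadow prices y_components = 4.5, y_solder = 1.
sensors enters the basis when its profit ≥ yᵀa₃ = 4.5·4 + 1·3 = 21.

21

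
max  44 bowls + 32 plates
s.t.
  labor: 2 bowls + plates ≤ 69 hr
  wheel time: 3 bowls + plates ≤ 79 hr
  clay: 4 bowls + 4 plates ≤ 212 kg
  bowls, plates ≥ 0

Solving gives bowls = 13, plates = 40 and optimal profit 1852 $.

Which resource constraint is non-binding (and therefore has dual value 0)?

labor: 66/69 (slack 3)
wheel time: 79/79 (binding)
clay: 212/212 (binding)
By complementary slackness, a constraint with positive slack has shadow price 0 → labor.

labor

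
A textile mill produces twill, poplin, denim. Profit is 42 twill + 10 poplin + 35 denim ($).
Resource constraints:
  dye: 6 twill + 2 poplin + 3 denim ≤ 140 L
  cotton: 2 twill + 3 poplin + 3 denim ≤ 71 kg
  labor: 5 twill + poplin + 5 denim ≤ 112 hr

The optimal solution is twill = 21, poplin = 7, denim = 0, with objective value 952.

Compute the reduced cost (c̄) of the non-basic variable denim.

Check each constraint at x*: dye 140/140 (tight); cotton 63/71 (slack 8); labor 112/112 (tight).
Slack constraints have shadow price 0 (complementary slackness).
The binding rows give the dual system: 6·y_dye + 5·y_labor = 42 and 2·y_dye + 1·y_labor = 10.
→ y_dye = 2 and y_labor = 6.
Reduced cost of denim: c₃ − yᵀa₃ = 35 − (2·3 + 6·5) = 35 − 36 = -1.

-1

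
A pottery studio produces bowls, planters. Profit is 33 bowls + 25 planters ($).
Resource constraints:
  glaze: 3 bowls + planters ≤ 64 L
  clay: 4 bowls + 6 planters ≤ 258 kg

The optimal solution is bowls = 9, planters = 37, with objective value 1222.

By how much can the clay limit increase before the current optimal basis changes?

Binding constraints: glaze, clay. The basis is B = [[3,1],[4,6]] with det 14.
Per unit increase in clay, x* moves by d = (-0.0714, 0.2143).
The basis stays optimal until bowls reaches 0; allowable increase = 126 kg.

126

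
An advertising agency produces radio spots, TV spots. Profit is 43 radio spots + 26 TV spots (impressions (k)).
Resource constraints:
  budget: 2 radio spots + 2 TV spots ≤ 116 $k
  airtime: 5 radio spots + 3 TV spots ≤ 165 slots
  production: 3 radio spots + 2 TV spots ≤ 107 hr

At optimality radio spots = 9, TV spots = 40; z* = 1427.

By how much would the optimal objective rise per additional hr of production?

1

Binding: airtime and production. Non-binding: budget (18 unused).
Slack constraints have shadow price 0 (complementary slackness).
From A_Bᵀ y = c: 5·y_airtime + 3·y_production = 43; 3·y_airtime + 2·y_production = 26.
This yields shadow prices y_airtime = 8, y_production = 1.
Shadow price of production = 1.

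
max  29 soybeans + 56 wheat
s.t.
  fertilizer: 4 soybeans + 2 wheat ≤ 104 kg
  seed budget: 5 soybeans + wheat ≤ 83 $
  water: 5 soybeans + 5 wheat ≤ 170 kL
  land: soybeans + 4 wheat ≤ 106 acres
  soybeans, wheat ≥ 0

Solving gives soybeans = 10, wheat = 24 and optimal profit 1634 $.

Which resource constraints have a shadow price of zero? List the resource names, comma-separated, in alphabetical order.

fertilizer, seed budget

fertilizer: 88/104 (slack 16)
seed budget: 74/83 (slack 9)
water: 170/170 (binding)
land: 106/106 (binding)
By complementary slackness, a constraint with positive slack has shadow price 0 → fertilizer, seed budget.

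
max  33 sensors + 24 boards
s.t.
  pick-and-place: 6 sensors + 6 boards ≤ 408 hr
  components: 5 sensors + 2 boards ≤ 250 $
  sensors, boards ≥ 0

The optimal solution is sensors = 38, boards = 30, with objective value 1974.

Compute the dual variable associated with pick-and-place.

At the optimum: pick-and-place uses 408 of 408 (binding); components uses 250 of 250 (binding).
Dual feasibility on the basic columns requires 6·y_pick-and-place + 5·y_components = 33, 6·y_pick-and-place + 2·y_components = 24.
→ y_pick-and-place = 3 and y_components = 3.
Shadow price of pick-and-place = 3.

3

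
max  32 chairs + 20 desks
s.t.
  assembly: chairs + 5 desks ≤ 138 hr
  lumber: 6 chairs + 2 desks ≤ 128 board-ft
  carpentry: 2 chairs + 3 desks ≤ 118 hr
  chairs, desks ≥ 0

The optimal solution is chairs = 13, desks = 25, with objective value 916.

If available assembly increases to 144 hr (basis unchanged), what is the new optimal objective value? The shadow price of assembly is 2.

Δb = 6, so new z* = 916 + (2)·(6) = 916 + 12 = 928.

928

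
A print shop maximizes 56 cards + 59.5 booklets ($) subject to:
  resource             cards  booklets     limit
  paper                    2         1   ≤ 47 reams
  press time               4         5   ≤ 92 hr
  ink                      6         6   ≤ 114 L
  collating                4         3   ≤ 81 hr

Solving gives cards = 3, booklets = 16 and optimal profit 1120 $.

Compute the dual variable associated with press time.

Check each constraint at x*: paper 22/47 (slack 25); press time 92/92 (tight); ink 114/114 (tight); collating 60/81 (slack 21).
Since paper, collating are not tight, their duals are 0.
Dual feasibility on the basic columns requires 4·y_press time + 6·y_ink = 56, 5·y_press time + 6·y_ink = 59.5.
This yields shadow prices y_press time = 3.5, y_ink = 7.
Shadow price of press time = 3.5.

3.5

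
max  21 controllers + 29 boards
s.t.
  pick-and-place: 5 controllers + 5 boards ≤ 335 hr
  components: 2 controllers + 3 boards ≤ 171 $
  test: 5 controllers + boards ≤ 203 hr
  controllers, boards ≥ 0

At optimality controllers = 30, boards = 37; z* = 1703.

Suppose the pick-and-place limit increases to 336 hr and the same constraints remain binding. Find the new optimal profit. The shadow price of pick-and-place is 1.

Δb = 1, so new z* = 1703 + (1)·(1) = 1703 + 1 = 1704.

1704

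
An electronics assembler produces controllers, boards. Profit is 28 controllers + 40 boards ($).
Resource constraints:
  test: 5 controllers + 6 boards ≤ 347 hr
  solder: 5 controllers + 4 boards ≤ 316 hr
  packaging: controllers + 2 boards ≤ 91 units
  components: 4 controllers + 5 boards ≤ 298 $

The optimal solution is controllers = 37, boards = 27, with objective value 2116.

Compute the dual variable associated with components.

Check each constraint at x*: test 347/347 (tight); solder 293/316 (slack 23); packaging 91/91 (tight); components 283/298 (slack 15).
Slack constraints have shadow price 0 (complementary slackness).
From A_Bᵀ y = c: 5·y_test + 1·y_packaging = 28; 6·y_test + 2·y_packaging = 40.
→ y_test = 4 and y_packaging = 8.
Shadow price of components = 0.

0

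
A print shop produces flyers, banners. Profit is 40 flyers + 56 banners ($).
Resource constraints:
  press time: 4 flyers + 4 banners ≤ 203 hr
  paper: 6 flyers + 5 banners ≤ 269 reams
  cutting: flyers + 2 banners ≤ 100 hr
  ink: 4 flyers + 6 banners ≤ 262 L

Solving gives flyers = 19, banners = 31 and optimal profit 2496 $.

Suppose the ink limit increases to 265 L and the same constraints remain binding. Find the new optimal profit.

2521.5

Check each constraint at x*: press time 200/203 (slack 3); paper 269/269 (tight); cutting 81/100 (slack 19); ink 262/262 (tight).
Slack constraints have shadow price 0 (complementary slackness).
Dual feasibility on the basic columns requires 6·y_paper + 4·y_ink = 40, 5·y_paper + 6·y_ink = 56.
→ y_paper = 1 and y_ink = 8.5.
Δz = y_ink·Δb = 8.5 × (3) = 25.5, so new z* = 2496 + 25.5 = 2521.5.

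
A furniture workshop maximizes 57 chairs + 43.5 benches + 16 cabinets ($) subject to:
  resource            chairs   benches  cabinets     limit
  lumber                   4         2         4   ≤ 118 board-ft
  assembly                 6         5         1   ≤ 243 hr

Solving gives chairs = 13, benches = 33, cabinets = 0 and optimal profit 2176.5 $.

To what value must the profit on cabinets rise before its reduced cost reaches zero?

19.5

Check each constraint at x*: lumber 118/118 (tight); assembly 243/243 (tight).
The binding rows give the dual system: 4·y_lumber + 6·y_assembly = 57 and 2·y_lumber + 5·y_assembly = 43.5.
Solving: y_lumber = 3, y_assembly = 7.5.
cabinets enters the basis when its profit ≥ yᵀa₃ = 3·4 + 7.5·1 = 19.5.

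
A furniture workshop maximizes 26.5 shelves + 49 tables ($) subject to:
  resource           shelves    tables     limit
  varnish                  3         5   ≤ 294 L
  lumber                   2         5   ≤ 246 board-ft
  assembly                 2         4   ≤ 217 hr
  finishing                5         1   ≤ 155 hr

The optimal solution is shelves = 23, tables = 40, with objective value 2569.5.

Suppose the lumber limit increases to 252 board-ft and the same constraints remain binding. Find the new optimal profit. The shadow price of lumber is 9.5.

Δb = 6, so new z* = 2569.5 + (9.5)·(6) = 2569.5 + 57 = 2626.5.

2626.5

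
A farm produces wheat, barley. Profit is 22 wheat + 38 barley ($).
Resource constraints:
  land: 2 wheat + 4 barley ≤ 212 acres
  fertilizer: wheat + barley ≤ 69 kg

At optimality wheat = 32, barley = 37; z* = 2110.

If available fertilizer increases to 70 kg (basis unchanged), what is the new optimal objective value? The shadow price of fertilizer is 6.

Δb = 1, so new z* = 2110 + (6)·(1) = 2110 + 6 = 2116.

2116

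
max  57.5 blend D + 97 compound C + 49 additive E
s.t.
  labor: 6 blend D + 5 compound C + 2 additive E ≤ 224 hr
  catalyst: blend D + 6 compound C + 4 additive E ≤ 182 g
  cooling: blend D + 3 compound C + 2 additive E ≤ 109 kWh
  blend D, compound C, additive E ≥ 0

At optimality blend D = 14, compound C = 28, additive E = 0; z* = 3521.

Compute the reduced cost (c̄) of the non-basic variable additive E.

At the optimum: labor uses 224 of 224 (binding); catalyst uses 182 of 182 (binding); cooling uses 98 of 109 (slack = 11).
By complementary slackness, y = 0 for the non-binding constraint.
The binding rows give the dual system: 6·y_labor + 1·y_catalyst = 57.5 and 5·y_labor + 6·y_catalyst = 97.
This yields shadow prices y_labor = 8, y_catalyst = 9.5.
Reduced cost of additive E: c₃ − yᵀa₃ = 49 − (8·2 + 9.5·4) = 49 − 54 = -5.

-5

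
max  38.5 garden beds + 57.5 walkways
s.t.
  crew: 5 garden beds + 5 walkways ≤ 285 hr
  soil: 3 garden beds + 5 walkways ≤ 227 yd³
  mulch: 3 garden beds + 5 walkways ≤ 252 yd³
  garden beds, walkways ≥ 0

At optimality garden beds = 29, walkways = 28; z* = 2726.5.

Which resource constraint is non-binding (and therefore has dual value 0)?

mulch

crew: 285/285 (binding)
soil: 227/227 (binding)
mulch: 227/252 (slack 25)
By complementary slackness, a constraint with positive slack has shadow price 0 → mulch.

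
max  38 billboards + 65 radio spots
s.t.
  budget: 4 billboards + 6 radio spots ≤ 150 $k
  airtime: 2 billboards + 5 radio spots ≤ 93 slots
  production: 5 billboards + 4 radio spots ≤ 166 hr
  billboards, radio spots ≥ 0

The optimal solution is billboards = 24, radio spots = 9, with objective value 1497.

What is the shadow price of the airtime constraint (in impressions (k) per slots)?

Check each constraint at x*: budget 150/150 (tight); airtime 93/93 (tight); production 156/166 (slack 10).
Since production is not tight, its dual is 0.
The binding rows give the dual system: 4·y_budget + 2·y_airtime = 38 and 6·y_budget + 5·y_airtime = 65.
Solving: y_budget = 7.5, y_airtime = 4.
Shadow price of airtime = 4.

4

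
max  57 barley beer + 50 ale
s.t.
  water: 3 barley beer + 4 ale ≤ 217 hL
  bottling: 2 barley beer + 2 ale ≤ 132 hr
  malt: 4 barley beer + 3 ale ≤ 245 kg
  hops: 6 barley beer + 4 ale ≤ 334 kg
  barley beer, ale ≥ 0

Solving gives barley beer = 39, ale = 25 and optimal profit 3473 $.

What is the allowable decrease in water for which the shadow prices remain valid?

50

Binding constraints: water, hops. The basis is B = [[3,4],[6,4]] with det -12.
Per unit decrease in water, x* moves by d = (0.3333, -0.5).
The basis stays optimal until ale reaches 0; allowable decrease = 50 hL.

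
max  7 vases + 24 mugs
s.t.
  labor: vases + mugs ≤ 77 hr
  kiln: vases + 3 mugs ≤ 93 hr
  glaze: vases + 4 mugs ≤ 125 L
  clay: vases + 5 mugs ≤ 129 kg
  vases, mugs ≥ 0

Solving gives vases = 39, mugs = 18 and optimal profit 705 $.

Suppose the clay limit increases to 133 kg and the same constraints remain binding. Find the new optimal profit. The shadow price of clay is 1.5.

711

Δb = 4, so new z* = 705 + (1.5)·(4) = 705 + 6 = 711.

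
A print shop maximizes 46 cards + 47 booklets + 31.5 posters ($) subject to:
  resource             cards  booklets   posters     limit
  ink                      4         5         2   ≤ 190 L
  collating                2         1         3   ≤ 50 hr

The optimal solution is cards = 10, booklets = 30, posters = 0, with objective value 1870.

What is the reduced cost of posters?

Check each constraint at x*: ink 190/190 (tight); collating 50/50 (tight).
From A_Bᵀ y = c: 4·y_ink + 2·y_collating = 46; 5·y_ink + 1·y_collating = 47.
Solving: y_ink = 8, y_collating = 7.
Reduced cost of posters: c₃ − yᵀa₃ = 31.5 − (8·2 + 7·3) = 31.5 − 37 = -5.5.

-5.5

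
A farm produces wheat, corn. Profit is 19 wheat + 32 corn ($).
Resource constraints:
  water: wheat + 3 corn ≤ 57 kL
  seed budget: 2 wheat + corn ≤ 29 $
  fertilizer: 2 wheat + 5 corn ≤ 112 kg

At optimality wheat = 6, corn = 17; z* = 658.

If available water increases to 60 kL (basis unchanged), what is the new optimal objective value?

685

At the optimum: water uses 57 of 57 (binding); seed budget uses 29 of 29 (binding); fertilizer uses 97 of 112 (slack = 15).
Since fertilizer is not tight, its dual is 0.
The binding rows give the dual system: 1·y_water + 2·y_seed budget = 19 and 3·y_water + 1·y_seed budget = 32.
This yields shadow prices y_water = 9, y_seed budget = 5.
Δz = y_water·Δb = 9 × (3) = 27, so new z* = 658 + 27 = 685.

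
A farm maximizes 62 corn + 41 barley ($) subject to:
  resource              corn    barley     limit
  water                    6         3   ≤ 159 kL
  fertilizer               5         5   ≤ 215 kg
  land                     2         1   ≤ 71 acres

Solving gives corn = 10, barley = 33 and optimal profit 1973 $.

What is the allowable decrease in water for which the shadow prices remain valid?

30

Binding constraints: water, fertilizer. The basis is B = [[6,3],[5,5]] with det 15.
Per unit decrease in water, x* moves by d = (-0.3333, 0.3333).
The basis stays optimal until corn reaches 0; allowable decrease = 30 kL.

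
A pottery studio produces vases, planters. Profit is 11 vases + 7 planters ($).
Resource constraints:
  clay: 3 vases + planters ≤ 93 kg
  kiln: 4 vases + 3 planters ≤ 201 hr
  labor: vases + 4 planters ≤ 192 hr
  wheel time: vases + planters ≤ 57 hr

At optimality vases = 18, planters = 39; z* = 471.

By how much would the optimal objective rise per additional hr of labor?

0

At the optimum: clay uses 93 of 93 (binding); kiln uses 189 of 201 (slack = 12); labor uses 174 of 192 (slack = 18); wheel time uses 57 of 57 (binding).
Since kiln, labor are not tight, their duals are 0.
The binding rows give the dual system: 3·y_clay + 1·y_wheel time = 11 and 1·y_clay + 1·y_wheel time = 7.
→ y_clay = 2 and y_wheel time = 5.
Shadow price of labor = 0.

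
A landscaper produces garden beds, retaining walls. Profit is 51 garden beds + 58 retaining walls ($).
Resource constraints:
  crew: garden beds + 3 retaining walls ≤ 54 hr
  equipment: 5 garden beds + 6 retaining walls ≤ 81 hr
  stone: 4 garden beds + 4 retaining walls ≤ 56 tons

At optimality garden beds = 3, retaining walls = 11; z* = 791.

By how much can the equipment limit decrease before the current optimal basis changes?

Binding constraints: equipment, stone. The basis is B = [[5,6],[4,4]] with det -4.
Per unit decrease in equipment, x* moves by d = (1, -1).
The basis stays optimal until retaining walls reaches 0; allowable decrease = 11 hr.

11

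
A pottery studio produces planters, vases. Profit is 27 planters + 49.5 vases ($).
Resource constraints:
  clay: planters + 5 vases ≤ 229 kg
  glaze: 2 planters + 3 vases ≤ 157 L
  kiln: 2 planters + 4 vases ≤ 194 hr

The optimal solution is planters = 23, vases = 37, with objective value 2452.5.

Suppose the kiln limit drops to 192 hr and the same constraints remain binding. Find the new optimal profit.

2434.5

Check each constraint at x*: clay 208/229 (slack 21); glaze 157/157 (tight); kiln 194/194 (tight).
By complementary slackness, y = 0 for the non-binding constraint.
The binding rows give the dual system: 2·y_glaze + 2·y_kiln = 27 and 3·y_glaze + 4·y_kiln = 49.5.
Solving: y_glaze = 4.5, y_kiln = 9.
Δz = y_kiln·Δb = 9 × (-2) = -18, so new z* = 2452.5 − 18 = 2434.5.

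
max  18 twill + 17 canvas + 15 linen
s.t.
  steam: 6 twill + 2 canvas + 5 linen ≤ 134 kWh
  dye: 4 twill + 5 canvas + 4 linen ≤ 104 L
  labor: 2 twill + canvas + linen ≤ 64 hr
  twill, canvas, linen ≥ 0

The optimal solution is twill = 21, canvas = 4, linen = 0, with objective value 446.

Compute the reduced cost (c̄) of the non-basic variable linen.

-2

At the optimum: steam uses 134 of 134 (binding); dye uses 104 of 104 (binding); labor uses 46 of 64 (slack = 18).
Since labor is not tight, its dual is 0.
From A_Bᵀ y = c: 6·y_steam + 4·y_dye = 18; 2·y_steam + 5·y_dye = 17.
→ y_steam = 1 and y_dye = 3.
Reduced cost of linen: c₃ − yᵀa₃ = 15 − (1·5 + 3·4) = 15 − 17 = -2.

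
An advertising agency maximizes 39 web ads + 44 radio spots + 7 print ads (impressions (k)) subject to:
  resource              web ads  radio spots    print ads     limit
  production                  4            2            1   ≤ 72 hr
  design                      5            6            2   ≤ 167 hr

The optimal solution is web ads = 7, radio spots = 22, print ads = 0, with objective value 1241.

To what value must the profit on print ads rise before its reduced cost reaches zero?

Both production and design are binding at x*.
The binding rows give the dual system: 4·y_production + 5·y_design = 39 and 2·y_production + 6·y_design = 44.
This yields shadow prices y_production = 1, y_design = 7.
print ads enters the basis when its profit ≥ yᵀa₃ = 1·1 + 7·2 = 15.

15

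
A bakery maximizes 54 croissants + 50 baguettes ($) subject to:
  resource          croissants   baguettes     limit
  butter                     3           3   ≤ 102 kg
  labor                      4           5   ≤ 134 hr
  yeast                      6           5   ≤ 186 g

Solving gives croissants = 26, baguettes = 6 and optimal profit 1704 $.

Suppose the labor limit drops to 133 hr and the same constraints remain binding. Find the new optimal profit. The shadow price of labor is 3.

1701

Δb = -1, so new z* = 1704 + (3)·(-1) = 1704 − 3 = 1701.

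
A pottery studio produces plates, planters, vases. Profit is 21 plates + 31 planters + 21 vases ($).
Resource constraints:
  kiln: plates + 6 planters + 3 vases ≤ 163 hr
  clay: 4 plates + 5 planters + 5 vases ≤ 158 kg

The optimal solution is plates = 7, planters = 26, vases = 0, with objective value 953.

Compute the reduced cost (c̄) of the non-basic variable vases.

-7

Check each constraint at x*: kiln 163/163 (tight); clay 158/158 (tight).
Dual feasibility on the basic columns requires 1·y_kiln + 4·y_clay = 21, 6·y_kiln + 5·y_clay = 31.
→ y_kiln = 1 and y_clay = 5.
Reduced cost of vases: c₃ − yᵀa₃ = 21 − (1·3 + 5·5) = 21 − 28 = -7.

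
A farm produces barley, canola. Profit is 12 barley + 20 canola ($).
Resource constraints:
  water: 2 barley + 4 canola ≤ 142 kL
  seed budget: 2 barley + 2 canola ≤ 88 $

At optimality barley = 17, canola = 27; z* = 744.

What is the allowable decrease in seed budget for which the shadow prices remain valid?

17

Binding constraints: water, seed budget. The basis is B = [[2,4],[2,2]] with det -4.
Per unit decrease in seed budget, x* moves by d = (-1, 0.5).
The basis stays optimal until barley reaches 0; allowable decrease = 17 $.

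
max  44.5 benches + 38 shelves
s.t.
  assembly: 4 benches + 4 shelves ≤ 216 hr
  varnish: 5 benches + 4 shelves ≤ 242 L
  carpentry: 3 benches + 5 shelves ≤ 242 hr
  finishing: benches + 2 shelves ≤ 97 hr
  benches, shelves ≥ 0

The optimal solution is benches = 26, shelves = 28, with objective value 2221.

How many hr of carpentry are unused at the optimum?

carpentry used = 3·26 + 5·28 = 218; slack = 242 − 218 = 24.

24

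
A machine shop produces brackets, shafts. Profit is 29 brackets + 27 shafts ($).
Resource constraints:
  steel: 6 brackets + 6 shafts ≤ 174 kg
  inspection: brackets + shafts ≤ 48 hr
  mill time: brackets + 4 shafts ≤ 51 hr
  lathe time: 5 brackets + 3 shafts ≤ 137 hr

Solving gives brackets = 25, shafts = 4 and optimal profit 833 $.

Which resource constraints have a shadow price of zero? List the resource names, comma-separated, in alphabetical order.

inspection, mill time

steel: 174/174 (binding)
inspection: 29/48 (slack 19)
mill time: 41/51 (slack 10)
lathe time: 137/137 (binding)
By complementary slackness, a constraint with positive slack has shadow price 0 → inspection, mill time.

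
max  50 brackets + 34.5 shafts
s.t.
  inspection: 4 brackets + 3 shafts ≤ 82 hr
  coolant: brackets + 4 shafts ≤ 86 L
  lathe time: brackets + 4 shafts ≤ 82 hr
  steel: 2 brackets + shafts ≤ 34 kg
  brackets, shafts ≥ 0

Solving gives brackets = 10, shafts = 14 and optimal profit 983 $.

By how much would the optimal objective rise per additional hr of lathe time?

Binding: inspection and steel. Non-binding: coolant (20 unused), lathe time (16 unused).
By complementary slackness, y = 0 for the non-binding constraints.
The binding rows give the dual system: 4·y_inspection + 2·y_steel = 50 and 3·y_inspection + 1·y_steel = 34.5.
→ y_inspection = 9.5 and y_steel = 6.
Shadow price of lathe time = 0.

0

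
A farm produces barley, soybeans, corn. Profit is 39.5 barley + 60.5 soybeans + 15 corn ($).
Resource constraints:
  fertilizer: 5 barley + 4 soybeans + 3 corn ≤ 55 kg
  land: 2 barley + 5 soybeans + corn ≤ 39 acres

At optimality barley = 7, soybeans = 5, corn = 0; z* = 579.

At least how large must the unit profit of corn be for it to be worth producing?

Both fertilizer and land are binding at x*.
The binding rows give the dual system: 5·y_fertilizer + 2·y_land = 39.5 and 4·y_fertilizer + 5·y_land = 60.5.
This yields shadow prices y_fertilizer = 4.5, y_land = 8.5.
corn enters the basis when its profit ≥ yᵀa₃ = 4.5·3 + 8.5·1 = 22.

22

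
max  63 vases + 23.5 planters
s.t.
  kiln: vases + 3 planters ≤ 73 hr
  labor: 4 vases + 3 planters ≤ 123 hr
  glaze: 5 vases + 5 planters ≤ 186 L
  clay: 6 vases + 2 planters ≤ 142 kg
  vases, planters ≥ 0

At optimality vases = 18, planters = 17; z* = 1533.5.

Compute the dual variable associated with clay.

9.5

Binding: labor and clay. Non-binding: kiln (4 unused), glaze (11 unused).
Since kiln, glaze are not tight, their duals are 0.
The binding rows give the dual system: 4·y_labor + 6·y_clay = 63 and 3·y_labor + 2·y_clay = 23.5.
Solving: y_labor = 1.5, y_clay = 9.5.
Shadow price of clay = 9.5.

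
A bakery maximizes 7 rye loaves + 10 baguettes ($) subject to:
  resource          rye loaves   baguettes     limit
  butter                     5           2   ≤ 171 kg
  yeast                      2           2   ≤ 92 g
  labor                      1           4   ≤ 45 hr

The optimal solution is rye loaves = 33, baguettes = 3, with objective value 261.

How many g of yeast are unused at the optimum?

yeast used = 2·33 + 2·3 = 72; slack = 92 − 72 = 20.

20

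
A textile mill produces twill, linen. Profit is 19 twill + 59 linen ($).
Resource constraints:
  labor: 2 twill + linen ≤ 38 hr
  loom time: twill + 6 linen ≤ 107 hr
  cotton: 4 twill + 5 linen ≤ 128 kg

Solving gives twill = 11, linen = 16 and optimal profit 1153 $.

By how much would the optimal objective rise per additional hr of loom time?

9

Binding: labor and loom time. Non-binding: cotton (4 unused).
Slack constraints have shadow price 0 (complementary slackness).
Dual feasibility on the basic columns requires 2·y_labor + 1·y_loom time = 19, 1·y_labor + 6·y_loom time = 59.
→ y_labor = 5 and y_loom time = 9.
Shadow price of loom time = 9.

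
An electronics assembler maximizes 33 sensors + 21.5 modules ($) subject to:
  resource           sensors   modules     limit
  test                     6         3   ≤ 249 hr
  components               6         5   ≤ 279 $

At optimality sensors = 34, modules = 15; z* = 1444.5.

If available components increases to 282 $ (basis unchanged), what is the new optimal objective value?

Check each constraint at x*: test 249/249 (tight); components 279/279 (tight).
From A_Bᵀ y = c: 6·y_test + 6·y_components = 33; 3·y_test + 5·y_components = 21.5.
This yields shadow prices y_test = 3, y_components = 2.5.
Δz = y_components·Δb = 2.5 × (3) = 7.5, so new z* = 1444.5 + 7.5 = 1452.

1452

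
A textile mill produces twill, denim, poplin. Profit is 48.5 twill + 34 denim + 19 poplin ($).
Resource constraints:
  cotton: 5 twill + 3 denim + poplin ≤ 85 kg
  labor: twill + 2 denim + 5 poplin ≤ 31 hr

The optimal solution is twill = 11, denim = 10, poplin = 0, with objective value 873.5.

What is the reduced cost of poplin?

-7.5

Check each constraint at x*: cotton 85/85 (tight); labor 31/31 (tight).
The binding rows give the dual system: 5·y_cotton + 1·y_labor = 48.5 and 3·y_cotton + 2·y_labor = 34.
→ y_cotton = 9 and y_labor = 3.5.
Reduced cost of poplin: c₃ − yᵀa₃ = 19 − (9·1 + 3.5·5) = 19 − 26.5 = -7.5.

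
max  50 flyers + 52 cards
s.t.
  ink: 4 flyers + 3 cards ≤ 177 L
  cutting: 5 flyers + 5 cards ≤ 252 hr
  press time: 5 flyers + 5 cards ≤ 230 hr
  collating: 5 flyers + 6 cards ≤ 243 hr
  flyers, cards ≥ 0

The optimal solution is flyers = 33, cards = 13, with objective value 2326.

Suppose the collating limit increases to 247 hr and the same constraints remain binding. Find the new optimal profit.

2334

Binding: press time and collating. Non-binding: ink (6 unused), cutting (22 unused).
Since ink, cutting are not tight, their duals are 0.
The binding rows give the dual system: 5·y_press time + 5·y_collating = 50 and 5·y_press time + 6·y_collating = 52.
Solving: y_press time = 8, y_collating = 2.
Δz = y_collating·Δb = 2 × (4) = 8, so new z* = 2326 + 8 = 2334.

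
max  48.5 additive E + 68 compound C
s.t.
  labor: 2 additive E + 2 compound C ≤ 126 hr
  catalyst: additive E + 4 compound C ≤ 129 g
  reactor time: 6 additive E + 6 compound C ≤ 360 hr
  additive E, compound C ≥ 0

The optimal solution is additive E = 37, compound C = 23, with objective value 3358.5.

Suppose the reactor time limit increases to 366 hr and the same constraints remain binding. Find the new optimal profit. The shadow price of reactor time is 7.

Δb = 6, so new z* = 3358.5 + (7)·(6) = 3358.5 + 42 = 3400.5.

3400.5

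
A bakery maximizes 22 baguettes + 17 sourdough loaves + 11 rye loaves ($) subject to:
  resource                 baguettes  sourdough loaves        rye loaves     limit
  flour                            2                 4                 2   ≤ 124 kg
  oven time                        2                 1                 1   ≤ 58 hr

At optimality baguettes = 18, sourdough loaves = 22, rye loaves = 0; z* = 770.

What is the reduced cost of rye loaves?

At the optimum: flour uses 124 of 124 (binding); oven time uses 58 of 58 (binding).
From A_Bᵀ y = c: 2·y_flour + 2·y_oven time = 22; 4·y_flour + 1·y_oven time = 17.
→ y_flour = 2 and y_oven time = 9.
Reduced cost of rye loaves: c₃ − yᵀa₃ = 11 − (2·2 + 9·1) = 11 − 13 = -2.

-2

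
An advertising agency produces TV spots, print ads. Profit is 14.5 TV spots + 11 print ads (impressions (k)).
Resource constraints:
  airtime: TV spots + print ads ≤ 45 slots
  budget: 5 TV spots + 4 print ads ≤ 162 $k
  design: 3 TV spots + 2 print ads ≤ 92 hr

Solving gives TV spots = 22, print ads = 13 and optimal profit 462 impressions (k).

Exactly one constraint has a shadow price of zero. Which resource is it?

airtime

airtime: 35/45 (slack 10)
budget: 162/162 (binding)
design: 92/92 (binding)
By complementary slackness, a constraint with positive slack has shadow price 0 → airtime.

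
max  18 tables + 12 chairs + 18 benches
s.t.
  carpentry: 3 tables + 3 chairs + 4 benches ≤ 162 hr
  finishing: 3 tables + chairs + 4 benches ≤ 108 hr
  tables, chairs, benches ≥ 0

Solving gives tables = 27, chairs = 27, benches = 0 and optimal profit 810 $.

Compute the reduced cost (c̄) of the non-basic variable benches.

Both carpentry and finishing are binding at x*.
Dual feasibility on the basic columns requires 3·y_carpentry + 3·y_finishing = 18, 3·y_carpentry + 1·y_finishing = 12.
This yields shadow prices y_carpentry = 3, y_finishing = 3.
Reduced cost of benches: c₃ − yᵀa₃ = 18 − (3·4 + 3·4) = 18 − 24 = -6.

-6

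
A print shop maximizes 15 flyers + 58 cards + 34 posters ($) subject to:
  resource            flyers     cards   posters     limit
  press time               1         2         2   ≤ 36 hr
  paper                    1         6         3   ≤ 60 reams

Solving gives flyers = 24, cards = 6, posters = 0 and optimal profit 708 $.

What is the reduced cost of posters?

-3

Check each constraint at x*: press time 36/36 (tight); paper 60/60 (tight).
The binding rows give the dual system: 1·y_press time + 1·y_paper = 15 and 2·y_press time + 6·y_paper = 58.
Solving: y_press time = 8, y_paper = 7.
Reduced cost of posters: c₃ − yᵀa₃ = 34 − (8·2 + 7·3) = 34 − 37 = -3.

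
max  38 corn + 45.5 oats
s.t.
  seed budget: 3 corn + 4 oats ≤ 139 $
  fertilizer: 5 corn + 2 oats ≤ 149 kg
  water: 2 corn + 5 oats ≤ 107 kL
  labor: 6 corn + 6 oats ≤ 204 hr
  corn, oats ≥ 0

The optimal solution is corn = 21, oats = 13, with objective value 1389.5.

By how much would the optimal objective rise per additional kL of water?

2.5

Check each constraint at x*: seed budget 115/139 (slack 24); fertilizer 131/149 (slack 18); water 107/107 (tight); labor 204/204 (tight).
Slack constraints have shadow price 0 (complementary slackness).
Dual feasibility on the basic columns requires 2·y_water + 6·y_labor = 38, 5·y_water + 6·y_labor = 45.5.
Solving: y_water = 2.5, y_labor = 5.5.
Shadow price of water = 2.5.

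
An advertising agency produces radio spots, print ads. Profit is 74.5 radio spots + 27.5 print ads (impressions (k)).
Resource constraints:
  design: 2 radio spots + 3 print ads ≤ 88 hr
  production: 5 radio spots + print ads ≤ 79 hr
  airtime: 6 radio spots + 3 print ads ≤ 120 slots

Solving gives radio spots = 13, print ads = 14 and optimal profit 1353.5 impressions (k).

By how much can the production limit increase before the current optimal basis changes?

21

Binding constraints: production, airtime. The basis is B = [[5,1],[6,3]] with det 9.
Per unit increase in production, x* moves by d = (0.3333, -0.6667).
The basis stays optimal until print ads reaches 0; allowable increase = 21 hr.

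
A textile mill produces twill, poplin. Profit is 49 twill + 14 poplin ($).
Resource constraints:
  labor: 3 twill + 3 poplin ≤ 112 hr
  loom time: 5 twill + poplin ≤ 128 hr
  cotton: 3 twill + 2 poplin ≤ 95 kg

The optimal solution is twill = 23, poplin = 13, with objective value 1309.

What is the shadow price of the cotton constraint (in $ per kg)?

Check each constraint at x*: labor 108/112 (slack 4); loom time 128/128 (tight); cotton 95/95 (tight).
Slack constraints have shadow price 0 (complementary slackness).
From A_Bᵀ y = c: 5·y_loom time + 3·y_cotton = 49; 1·y_loom time + 2·y_cotton = 14.
Solving: y_loom time = 8, y_cotton = 3.
Shadow price of cotton = 3.

3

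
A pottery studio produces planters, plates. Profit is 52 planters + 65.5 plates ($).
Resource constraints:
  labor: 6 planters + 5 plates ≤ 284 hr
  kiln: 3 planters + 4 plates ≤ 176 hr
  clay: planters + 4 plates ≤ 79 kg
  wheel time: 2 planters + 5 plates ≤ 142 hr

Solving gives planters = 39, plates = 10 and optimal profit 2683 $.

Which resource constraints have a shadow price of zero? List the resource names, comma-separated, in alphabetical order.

kiln, wheel time

labor: 284/284 (binding)
kiln: 157/176 (slack 19)
clay: 79/79 (binding)
wheel time: 128/142 (slack 14)
By complementary slackness, a constraint with positive slack has shadow price 0 → kiln, wheel time.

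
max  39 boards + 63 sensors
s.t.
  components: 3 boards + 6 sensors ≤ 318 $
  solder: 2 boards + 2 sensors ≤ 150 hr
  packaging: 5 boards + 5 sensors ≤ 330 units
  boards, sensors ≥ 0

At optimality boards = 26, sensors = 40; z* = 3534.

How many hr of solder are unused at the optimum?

18

solder used = 2·26 + 2·40 = 132; slack = 150 − 132 = 18.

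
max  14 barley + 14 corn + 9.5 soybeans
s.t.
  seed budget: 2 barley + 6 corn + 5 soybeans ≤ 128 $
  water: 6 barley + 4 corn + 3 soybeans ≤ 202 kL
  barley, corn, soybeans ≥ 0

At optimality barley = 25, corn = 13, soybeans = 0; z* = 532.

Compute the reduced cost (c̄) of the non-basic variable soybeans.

-1.5

At the optimum: seed budget uses 128 of 128 (binding); water uses 202 of 202 (binding).
Dual feasibility on the basic columns requires 2·y_seed budget + 6·y_water = 14, 6·y_seed budget + 4·y_water = 14.
→ y_seed budget = 1 and y_water = 2.
Reduced cost of soybeans: c₃ − yᵀa₃ = 9.5 − (1·5 + 2·3) = 9.5 − 11 = -1.5.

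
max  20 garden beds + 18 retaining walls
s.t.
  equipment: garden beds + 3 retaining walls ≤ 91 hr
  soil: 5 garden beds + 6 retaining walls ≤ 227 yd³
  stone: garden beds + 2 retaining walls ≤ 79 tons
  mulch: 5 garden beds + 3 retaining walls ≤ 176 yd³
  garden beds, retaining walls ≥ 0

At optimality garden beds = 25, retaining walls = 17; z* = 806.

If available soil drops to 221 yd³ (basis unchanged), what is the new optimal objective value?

794

At the optimum: equipment uses 76 of 91 (slack = 15); soil uses 227 of 227 (binding); stone uses 59 of 79 (slack = 20); mulch uses 176 of 176 (binding).
By complementary slackness, y = 0 for the non-binding constraints.
The binding rows give the dual system: 5·y_soil + 5·y_mulch = 20 and 6·y_soil + 3·y_mulch = 18.
This yields shadow prices y_soil = 2, y_mulch = 2.
Δz = y_soil·Δb = 2 × (-6) = -12, so new z* = 806 − 12 = 794.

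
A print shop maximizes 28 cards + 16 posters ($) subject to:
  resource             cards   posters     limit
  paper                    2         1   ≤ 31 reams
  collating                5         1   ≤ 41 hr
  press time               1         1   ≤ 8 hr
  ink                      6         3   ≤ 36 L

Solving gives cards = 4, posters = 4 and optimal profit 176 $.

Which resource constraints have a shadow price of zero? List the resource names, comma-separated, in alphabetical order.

collating, paper

paper: 12/31 (slack 19)
collating: 24/41 (slack 17)
press time: 8/8 (binding)
ink: 36/36 (binding)
By complementary slackness, a constraint with positive slack has shadow price 0 → collating, paper.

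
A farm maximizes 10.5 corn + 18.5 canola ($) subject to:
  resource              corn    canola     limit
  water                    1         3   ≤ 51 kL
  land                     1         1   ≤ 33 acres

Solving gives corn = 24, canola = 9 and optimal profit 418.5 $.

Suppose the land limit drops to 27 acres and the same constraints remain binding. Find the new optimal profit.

Both water and land are binding at x*.
The binding rows give the dual system: 1·y_water + 1·y_land = 10.5 and 3·y_water + 1·y_land = 18.5.
This yields shadow prices y_water = 4, y_land = 6.5.
Δz = y_land·Δb = 6.5 × (-6) = -39, so new z* = 418.5 − 39 = 379.5.

379.5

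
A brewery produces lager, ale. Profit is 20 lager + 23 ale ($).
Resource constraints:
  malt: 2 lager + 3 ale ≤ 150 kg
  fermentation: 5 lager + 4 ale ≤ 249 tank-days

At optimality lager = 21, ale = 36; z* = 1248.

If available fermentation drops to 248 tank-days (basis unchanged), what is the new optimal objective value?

At the optimum: malt uses 150 of 150 (binding); fermentation uses 249 of 249 (binding).
Dual feasibility on the basic columns requires 2·y_malt + 5·y_fermentation = 20, 3·y_malt + 4·y_fermentation = 23.
→ y_malt = 5 and y_fermentation = 2.
Δz = y_fermentation·Δb = 2 × (-1) = -2, so new z* = 1248 − 2 = 1246.

1246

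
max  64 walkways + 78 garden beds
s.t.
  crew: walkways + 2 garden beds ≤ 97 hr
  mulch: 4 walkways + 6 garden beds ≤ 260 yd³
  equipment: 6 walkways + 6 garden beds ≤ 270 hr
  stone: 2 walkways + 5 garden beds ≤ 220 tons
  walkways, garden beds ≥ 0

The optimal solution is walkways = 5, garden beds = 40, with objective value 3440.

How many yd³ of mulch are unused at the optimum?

mulch used = 4·5 + 6·40 = 260; slack = 260 − 260 = 0.

0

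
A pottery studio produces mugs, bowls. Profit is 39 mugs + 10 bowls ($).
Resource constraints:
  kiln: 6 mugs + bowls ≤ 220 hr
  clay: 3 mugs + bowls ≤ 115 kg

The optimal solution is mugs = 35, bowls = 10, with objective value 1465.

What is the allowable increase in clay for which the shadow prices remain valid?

105

Binding constraints: kiln, clay. The basis is B = [[6,1],[3,1]] with det 3.
Per unit increase in clay, x* moves by d = (-0.3333, 2).
The basis stays optimal until mugs reaches 0; allowable increase = 105 kg.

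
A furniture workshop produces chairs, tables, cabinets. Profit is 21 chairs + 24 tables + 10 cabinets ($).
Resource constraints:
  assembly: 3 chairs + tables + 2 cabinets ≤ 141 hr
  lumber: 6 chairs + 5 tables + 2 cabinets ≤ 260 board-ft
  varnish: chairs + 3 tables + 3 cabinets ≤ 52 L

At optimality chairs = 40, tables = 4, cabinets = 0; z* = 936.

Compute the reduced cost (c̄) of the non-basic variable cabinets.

Binding: lumber and varnish. Non-binding: assembly (17 unused).
By complementary slackness, y = 0 for the non-binding constraint.
From A_Bᵀ y = c: 6·y_lumber + 1·y_varnish = 21; 5·y_lumber + 3·y_varnish = 24.
Solving: y_lumber = 3, y_varnish = 3.
Reduced cost of cabinets: c₃ − yᵀa₃ = 10 − (3·2 + 3·3) = 10 − 15 = -5.

-5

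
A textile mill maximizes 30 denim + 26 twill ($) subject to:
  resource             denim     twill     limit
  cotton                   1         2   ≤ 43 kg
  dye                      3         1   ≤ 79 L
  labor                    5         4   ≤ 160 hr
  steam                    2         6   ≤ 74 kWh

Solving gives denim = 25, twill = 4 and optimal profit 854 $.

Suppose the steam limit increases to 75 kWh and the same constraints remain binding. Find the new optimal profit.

At the optimum: cotton uses 33 of 43 (slack = 10); dye uses 79 of 79 (binding); labor uses 141 of 160 (slack = 19); steam uses 74 of 74 (binding).
Since cotton, labor are not tight, their duals are 0.
From A_Bᵀ y = c: 3·y_dye + 2·y_steam = 30; 1·y_dye + 6·y_steam = 26.
This yields shadow prices y_dye = 8, y_steam = 3.
Δz = y_steam·Δb = 3 × (1) = 3, so new z* = 854 + 3 = 857.

857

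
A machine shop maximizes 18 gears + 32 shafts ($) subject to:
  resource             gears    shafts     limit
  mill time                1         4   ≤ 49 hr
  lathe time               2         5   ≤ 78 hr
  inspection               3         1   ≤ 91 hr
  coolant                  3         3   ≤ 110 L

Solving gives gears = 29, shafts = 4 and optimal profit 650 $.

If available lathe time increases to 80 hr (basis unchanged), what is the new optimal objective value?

662

At the optimum: mill time uses 45 of 49 (slack = 4); lathe time uses 78 of 78 (binding); inspection uses 91 of 91 (binding); coolant uses 99 of 110 (slack = 11).
Slack constraints have shadow price 0 (complementary slackness).
Dual feasibility on the basic columns requires 2·y_lathe time + 3·y_inspection = 18, 5·y_lathe time + 1·y_inspection = 32.
→ y_lathe time = 6 and y_inspection = 2.
Δz = y_lathe time·Δb = 6 × (2) = 12, so new z* = 650 + 12 = 662.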